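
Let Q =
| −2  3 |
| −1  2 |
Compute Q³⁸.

[[1, 0], [0, 1]]

Q² = I (check: tr Q = 0 and det Q = −1), so Q³⁸ = I since 38 is even.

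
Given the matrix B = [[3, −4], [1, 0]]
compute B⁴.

B² = [[5, −12], [3, −4]]
B³ = [[3, −20], [5, −12]]
B⁴ = [[−11, −12], [3, −20]]

[[−11, −12], [3, −20]]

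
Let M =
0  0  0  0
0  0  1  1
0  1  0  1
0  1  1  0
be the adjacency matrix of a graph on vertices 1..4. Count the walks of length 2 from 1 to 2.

The number of length-2 walks from vertex 1 to vertex 2 is entry (1,2) of M², where M is the adjacency matrix.
M² = [[0, 0, 0, 0], [0, 2, 1, 1], [0, 1, 2, 1], [0, 1, 1, 2]]

0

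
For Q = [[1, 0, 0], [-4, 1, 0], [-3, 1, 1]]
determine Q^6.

[[1, 0, 0], [-24, 1, 0], [-78, 6, 1]]

Q = I + N where N = [[0, 0, 0], [-4, 0, 0], [-3, 1, 0]] is strictly lower-triangular, so N^3 = 0.
(I + N)^6 = I + 6·N + 15·N^2 = [[1, 0, 0], [-24, 1, 0], [-78, 6, 1]].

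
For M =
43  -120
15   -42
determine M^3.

tr M = 1 and det M = -6, so the characteristic polynomial is λ² − (1)λ + (-6) with roots -2 and 3.
Eigenvectors give P = [[-8, 3], [-3, 1]] with P⁻¹ = [[1, -3], [3, -8]], and M = P·diag(-2, 3)·P⁻¹.
Then M^3 = P·diag(-8, 27)·P⁻¹ = [[64, 81], [24, 27]] · [[1, -3], [3, -8]] = [[307, -840], [105, -288]].

[[307, -840], [105, -288]]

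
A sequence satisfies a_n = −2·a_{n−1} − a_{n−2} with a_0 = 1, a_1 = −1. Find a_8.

With companion matrix C = [[−2, −1], [1, 0]], [a_n, a_{n−1}]ᵀ = C·[a_{n−1}, a_{n−2}]ᵀ, so [a_8, a_7]ᵀ = C^7·[a_1, a_0]ᵀ.
C^7 = [[−8, −7], [7, 6]], giving [a_8, a_7]ᵀ = [[1], [−1]].

1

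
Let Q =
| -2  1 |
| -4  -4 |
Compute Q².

[[0, -6], [24, 12]]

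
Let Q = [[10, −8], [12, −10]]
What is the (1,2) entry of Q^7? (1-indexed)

tr Q = 0 and det Q = −4, so the characteristic polynomial is λ² − (0)λ + (−4) with roots 2 and −2.
Eigenvectors give P = [[1, −2], [1, −3]] with P⁻¹ = [[3, −2], [1, −1]], and Q = P·diag(2, −2)·P⁻¹.
Then Q^7 = P·diag(128, −128)·P⁻¹ = [[128, 256], [128, 384]] · [[3, −2], [1, −1]] = [[640, −512], [768, −640]].

−512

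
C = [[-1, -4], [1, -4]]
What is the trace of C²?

9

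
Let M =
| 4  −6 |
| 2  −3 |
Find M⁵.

[[4, −6], [2, −3]]

M² = M (a projection; rank 1, trace 1), so M⁵ = M.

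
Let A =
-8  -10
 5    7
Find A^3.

tr A = -1 and det A = -6, so the characteristic polynomial is λ² − (-1)λ + (-6) with roots -3 and 2.
Eigenvectors give P = [[2, -1], [-1, 1]] with P⁻¹ = [[1, 1], [1, 2]], and A = P·diag(-3, 2)·P⁻¹.
Then A^3 = P·diag(-27, 8)·P⁻¹ = [[-54, -8], [27, 8]] · [[1, 1], [1, 2]] = [[-62, -70], [35, 43]].

[[-62, -70], [35, 43]]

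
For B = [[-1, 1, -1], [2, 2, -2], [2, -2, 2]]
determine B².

[[1, 3, -3], [-2, 10, -10], [-2, -6, 6]]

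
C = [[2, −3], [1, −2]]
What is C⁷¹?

[[2, −3], [1, −2]]

C² = I (check: tr C = 0 and det C = −1), so C⁷¹ = C since 71 is odd.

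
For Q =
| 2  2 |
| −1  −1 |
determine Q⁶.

[[2, 2], [−1, −1]]

Q² = Q (a projection; rank 1, trace 1), so Q⁶ = Q.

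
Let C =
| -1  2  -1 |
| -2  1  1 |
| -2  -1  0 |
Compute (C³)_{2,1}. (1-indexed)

4

C² = [[-1, 1, 3], [-2, -4, 3], [4, -5, 1]]
C³ = [[-7, -4, 2], [4, -11, -2], [4, 2, -9]]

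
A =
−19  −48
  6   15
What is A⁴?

[[721, 1920], [−240, −639]]

tr A = −4 and det A = 3, so the characteristic polynomial is λ² − (−4)λ + (3) with roots −3 and −1.
Eigenvectors give P = [[−3, −8], [1, 3]] with P⁻¹ = [[−3, −8], [1, 3]], and A = P·diag(−3, −1)·P⁻¹.
Then A⁴ = P·diag(81, 1)·P⁻¹ = [[−243, −8], [81, 3]] · [[−3, −8], [1, 3]] = [[721, 1920], [−240, −639]].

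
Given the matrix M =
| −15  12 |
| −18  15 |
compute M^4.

[[81, 0], [0, 81]]

tr M = 0 and det M = −9, so the characteristic polynomial is λ² − (0)λ + (−9) with roots 3 and −3.
Eigenvectors give P = [[−2, 1], [−3, 1]] with P⁻¹ = [[1, −1], [3, −2]], and M = P·diag(3, −3)·P⁻¹.
Then M^4 = P·diag(81, 81)·P⁻¹ = [[−162, 81], [−243, 81]] · [[1, −1], [3, −2]] = [[81, 0], [0, 81]].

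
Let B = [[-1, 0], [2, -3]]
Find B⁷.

[[-1, 0], [2186, -2187]]

tr B = -4 and det B = 3, so the characteristic polynomial is λ² − (-4)λ + (3) with roots -3 and -1.
Eigenvectors give P = [[0, 1], [-1, 1]] with P⁻¹ = [[1, -1], [1, 0]], and B = P·diag(-3, -1)·P⁻¹.
Then B⁷ = P·diag(-2187, -1)·P⁻¹ = [[0, -1], [2187, -1]] · [[1, -1], [1, 0]] = [[-1, 0], [2186, -2187]].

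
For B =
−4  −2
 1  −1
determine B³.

B² = [[14, 10], [−5, −1]]
B³ = [[−46, −38], [19, 11]]

[[−46, −38], [19, 11]]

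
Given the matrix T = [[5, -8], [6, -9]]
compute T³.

tr T = -4 and det T = 3, so the characteristic polynomial is λ² − (-4)λ + (3) with roots -3 and -1.
Eigenvectors give P = [[1, 4], [1, 3]] with P⁻¹ = [[-3, 4], [1, -1]], and T = P·diag(-3, -1)·P⁻¹.
Then T³ = P·diag(-27, -1)·P⁻¹ = [[-27, -4], [-27, -3]] · [[-3, 4], [1, -1]] = [[77, -104], [78, -105]].

[[77, -104], [78, -105]]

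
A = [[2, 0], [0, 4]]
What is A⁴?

[[16, 0], [0, 256]]

A² = [[4, 0], [0, 16]]
A³ = [[8, 0], [0, 64]]
A⁴ = [[16, 0], [0, 256]]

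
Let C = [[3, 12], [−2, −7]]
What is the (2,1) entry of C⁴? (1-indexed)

tr C = −4 and det C = 3, so the characteristic polynomial is λ² − (−4)λ + (3) with roots −1 and −3.
Eigenvectors give P = [[−3, 2], [1, −1]] with P⁻¹ = [[−1, −2], [−1, −3]], and C = P·diag(−1, −3)·P⁻¹.
Then C⁴ = P·diag(1, 81)·P⁻¹ = [[−3, 162], [1, −81]] · [[−1, −2], [−1, −3]] = [[−159, −480], [80, 241]].

80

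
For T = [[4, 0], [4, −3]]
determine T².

[[16, 0], [4, 9]]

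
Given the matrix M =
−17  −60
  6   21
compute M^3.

tr M = 4 and det M = 3, so the characteristic polynomial is λ² − (4)λ + (3) with roots 1 and 3.
Eigenvectors give P = [[10, −3], [−3, 1]] with P⁻¹ = [[1, 3], [3, 10]], and M = P·diag(1, 3)·P⁻¹.
Then M^3 = P·diag(1, 27)·P⁻¹ = [[10, −81], [−3, 27]] · [[1, 3], [3, 10]] = [[−233, −780], [78, 261]].

[[−233, −780], [78, 261]]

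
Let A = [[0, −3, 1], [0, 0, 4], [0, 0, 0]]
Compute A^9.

[[0, 0, 0], [0, 0, 0], [0, 0, 0]]

A is strictly triangular, hence nilpotent: A^3 = 0, so A^9 = 0.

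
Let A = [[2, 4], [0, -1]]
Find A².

[[4, 4], [0, 1]]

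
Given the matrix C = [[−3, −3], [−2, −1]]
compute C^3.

[[−69, −57], [−38, −31]]

C^2 = [[15, 12], [8, 7]]
C^3 = [[−69, −57], [−38, −31]]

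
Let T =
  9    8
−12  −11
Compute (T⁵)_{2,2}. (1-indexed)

tr T = −2 and det T = −3, so the characteristic polynomial is λ² − (−2)λ + (−3) with roots −3 and 1.
Eigenvectors give P = [[−2, −1], [3, 1]] with P⁻¹ = [[1, 1], [−3, −2]], and T = P·diag(−3, 1)·P⁻¹.
Then T⁵ = P·diag(−243, 1)·P⁻¹ = [[486, −1], [−729, 1]] · [[1, 1], [−3, −2]] = [[489, 488], [−732, −731]].

−731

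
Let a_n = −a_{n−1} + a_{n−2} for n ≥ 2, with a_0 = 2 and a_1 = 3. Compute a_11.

157

With companion matrix M = [[−1, 1], [1, 0]], [a_n, a_{n−1}]ᵀ = M·[a_{n−1}, a_{n−2}]ᵀ, so [a_11, a_10]ᵀ = M¹⁰·[a_1, a_0]ᵀ.
M¹⁰ = [[89, −55], [−55, 34]], giving [a_11, a_10]ᵀ = [[157], [−97]].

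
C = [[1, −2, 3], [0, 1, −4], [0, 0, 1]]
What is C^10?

C = I + N where N = [[0, −2, 3], [0, 0, −4], [0, 0, 0]] is strictly upper-triangular, so N^3 = 0.
(I + N)^10 = I + 10·N + 45·N^2 = [[1, −20, 390], [0, 1, −40], [0, 0, 1]].

[[1, −20, 390], [0, 1, −40], [0, 0, 1]]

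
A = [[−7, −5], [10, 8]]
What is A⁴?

[[−49, −65], [130, 146]]

tr A = 1 and det A = −6, so the characteristic polynomial is λ² − (1)λ + (−6) with roots −2 and 3.
Eigenvectors give P = [[−1, −1], [1, 2]] with P⁻¹ = [[−2, −1], [1, 1]], and A = P·diag(−2, 3)·P⁻¹.
Then A⁴ = P·diag(16, 81)·P⁻¹ = [[−16, −81], [16, 162]] · [[−2, −1], [1, 1]] = [[−49, −65], [130, 146]].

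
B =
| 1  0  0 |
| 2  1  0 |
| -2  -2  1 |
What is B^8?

B = I + N where N = [[0, 0, 0], [2, 0, 0], [-2, -2, 0]] is strictly lower-triangular, so N^3 = 0.
(I + N)^8 = I + 8·N + 28·N^2 = [[1, 0, 0], [16, 1, 0], [-128, -16, 1]].

[[1, 0, 0], [16, 1, 0], [-128, -16, 1]]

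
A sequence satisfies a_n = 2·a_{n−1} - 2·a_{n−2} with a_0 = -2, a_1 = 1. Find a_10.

With companion matrix Q = [[2, -2], [1, 0]], [a_n, a_{n−1}]ᵀ = Q·[a_{n−1}, a_{n−2}]ᵀ, so [a_10, a_9]ᵀ = Q^9·[a_1, a_0]ᵀ.
Q^9 = [[32, -32], [16, 0]], giving [a_10, a_9]ᵀ = [[96], [16]].

96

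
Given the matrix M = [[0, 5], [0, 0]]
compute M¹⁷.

M is strictly triangular, hence nilpotent: M² = 0, so M¹⁷ = 0.

[[0, 0], [0, 0]]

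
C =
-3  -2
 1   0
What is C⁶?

tr C = -3 and det C = 2, so the characteristic polynomial is λ² − (-3)λ + (2) with roots -2 and -1.
Eigenvectors give P = [[2, -1], [-1, 1]] with P⁻¹ = [[1, 1], [1, 2]], and C = P·diag(-2, -1)·P⁻¹.
Then C⁶ = P·diag(64, 1)·P⁻¹ = [[128, -1], [-64, 1]] · [[1, 1], [1, 2]] = [[127, 126], [-63, -62]].

[[127, 126], [-63, -62]]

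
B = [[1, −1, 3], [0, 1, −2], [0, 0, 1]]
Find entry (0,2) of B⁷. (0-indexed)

63

B = I + N where N = [[0, −1, 3], [0, 0, −2], [0, 0, 0]] is strictly upper-triangular, so N³ = 0.
(I + N)⁷ = I + 7·N + 21·N² = [[1, −7, 63], [0, 1, −14], [0, 0, 1]].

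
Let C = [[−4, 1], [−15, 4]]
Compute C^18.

[[1, 0], [0, 1]]

C² = I (check: tr C = 0 and det C = −1), so C^18 = I since 18 is even.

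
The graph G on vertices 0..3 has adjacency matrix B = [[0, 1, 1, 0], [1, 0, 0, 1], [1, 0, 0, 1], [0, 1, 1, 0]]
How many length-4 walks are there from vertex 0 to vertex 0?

8

The number of length-4 walks from vertex 0 to vertex 0 is entry (0,0) of B⁴, where B is the adjacency matrix.
B² = [[2, 0, 0, 2], [0, 2, 2, 0], [0, 2, 2, 0], [2, 0, 0, 2]]
B³ = [[0, 4, 4, 0], [4, 0, 0, 4], [4, 0, 0, 4], [0, 4, 4, 0]]
B⁴ = [[8, 0, 0, 8], [0, 8, 8, 0], [0, 8, 8, 0], [8, 0, 0, 8]]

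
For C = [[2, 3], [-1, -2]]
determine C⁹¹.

C² = I (check: tr C = 0 and det C = -1), so C⁹¹ = C since 91 is odd.

[[2, 3], [-1, -2]]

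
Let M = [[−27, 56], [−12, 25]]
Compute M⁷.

tr M = −2 and det M = −3, so the characteristic polynomial is λ² − (−2)λ + (−3) with roots −3 and 1.
Eigenvectors give P = [[−7, −2], [−3, −1]] with P⁻¹ = [[−1, 2], [3, −7]], and M = P·diag(−3, 1)·P⁻¹.
Then M⁷ = P·diag(−2187, 1)·P⁻¹ = [[15309, −2], [6561, −1]] · [[−1, 2], [3, −7]] = [[−15315, 30632], [−6564, 13129]].

[[−15315, 30632], [−6564, 13129]]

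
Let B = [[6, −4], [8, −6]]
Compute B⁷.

tr B = 0 and det B = −4, so the characteristic polynomial is λ² − (0)λ + (−4) with roots −2 and 2.
Eigenvectors give P = [[1, −1], [2, −1]] with P⁻¹ = [[−1, 1], [−2, 1]], and B = P·diag(−2, 2)·P⁻¹.
Then B⁷ = P·diag(−128, 128)·P⁻¹ = [[−128, −128], [−256, −128]] · [[−1, 1], [−2, 1]] = [[384, −256], [512, −384]].

[[384, −256], [512, −384]]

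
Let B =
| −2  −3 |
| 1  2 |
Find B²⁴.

B² = I (check: tr B = 0 and det B = −1), so B²⁴ = I since 24 is even.

[[1, 0], [0, 1]]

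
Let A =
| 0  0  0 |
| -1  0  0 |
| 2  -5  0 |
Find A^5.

[[0, 0, 0], [0, 0, 0], [0, 0, 0]]

A is strictly triangular, hence nilpotent: A^3 = 0, so A^5 = 0.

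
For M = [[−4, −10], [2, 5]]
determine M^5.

M² = M (a projection; rank 1, trace 1), so M^5 = M.

[[−4, −10], [2, 5]]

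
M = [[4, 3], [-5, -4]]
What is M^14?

M² = I (check: tr M = 0 and det M = -1), so M^14 = I since 14 is even.

[[1, 0], [0, 1]]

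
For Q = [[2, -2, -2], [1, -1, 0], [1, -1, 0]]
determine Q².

[[0, 0, -4], [1, -1, -2], [1, -1, -2]]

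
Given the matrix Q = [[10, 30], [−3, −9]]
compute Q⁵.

Q² = Q (a projection; rank 1, trace 1), so Q⁵ = Q.

[[10, 30], [−3, −9]]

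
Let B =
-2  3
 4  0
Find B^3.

B^2 = [[16, -6], [-8, 12]]
B^3 = [[-56, 48], [64, -24]]

[[-56, 48], [64, -24]]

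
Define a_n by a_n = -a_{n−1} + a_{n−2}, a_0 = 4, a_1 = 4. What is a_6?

-12

With companion matrix T = [[-1, 1], [1, 0]], [a_n, a_{n−1}]ᵀ = T·[a_{n−1}, a_{n−2}]ᵀ, so [a_6, a_5]ᵀ = T⁵·[a_1, a_0]ᵀ.
T⁵ = [[-8, 5], [5, -3]], giving [a_6, a_5]ᵀ = [[-12], [8]].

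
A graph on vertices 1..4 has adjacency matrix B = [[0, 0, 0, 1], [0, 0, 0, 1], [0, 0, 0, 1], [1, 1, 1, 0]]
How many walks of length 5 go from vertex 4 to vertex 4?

0

The number of length-5 walks from vertex 4 to vertex 4 is entry (4,4) of B^5, where B is the adjacency matrix.
B^2 = [[1, 1, 1, 0], [1, 1, 1, 0], [1, 1, 1, 0], [0, 0, 0, 3]]
B^3 = [[0, 0, 0, 3], [0, 0, 0, 3], [0, 0, 0, 3], [3, 3, 3, 0]]
B^4 = [[3, 3, 3, 0], [3, 3, 3, 0], [3, 3, 3, 0], [0, 0, 0, 9]]
B^5 = [[0, 0, 0, 9], [0, 0, 0, 9], [0, 0, 0, 9], [9, 9, 9, 0]]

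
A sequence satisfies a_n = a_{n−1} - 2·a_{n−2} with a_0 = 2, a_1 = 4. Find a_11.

With companion matrix Q = [[1, -2], [1, 0]], [a_n, a_{n−1}]ᵀ = Q·[a_{n−1}, a_{n−2}]ᵀ, so [a_11, a_10]ᵀ = Q^10·[a_1, a_0]ᵀ.
Q^10 = [[23, 22], [-11, 34]], giving [a_11, a_10]ᵀ = [[136], [24]].

136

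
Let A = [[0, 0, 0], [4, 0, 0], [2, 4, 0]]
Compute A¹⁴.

[[0, 0, 0], [0, 0, 0], [0, 0, 0]]

A is strictly triangular, hence nilpotent: A³ = 0, so A¹⁴ = 0.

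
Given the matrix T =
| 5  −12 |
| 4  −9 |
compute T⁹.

[[59045, −118092], [39364, −78729]]

tr T = −4 and det T = 3, so the characteristic polynomial is λ² − (−4)λ + (3) with roots −1 and −3.
Eigenvectors give P = [[2, −3], [1, −2]] with P⁻¹ = [[2, −3], [1, −2]], and T = P·diag(−1, −3)·P⁻¹.
Then T⁹ = P·diag(−1, −19683)·P⁻¹ = [[−2, 59049], [−1, 39366]] · [[2, −3], [1, −2]] = [[59045, −118092], [39364, −78729]].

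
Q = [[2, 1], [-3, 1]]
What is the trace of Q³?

-18

Q² = [[1, 3], [-9, -2]]
Q³ = [[-7, 4], [-12, -11]]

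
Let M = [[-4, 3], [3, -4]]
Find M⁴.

M² = [[25, -24], [-24, 25]]
M³ = [[-172, 171], [171, -172]]
M⁴ = [[1201, -1200], [-1200, 1201]]

[[1201, -1200], [-1200, 1201]]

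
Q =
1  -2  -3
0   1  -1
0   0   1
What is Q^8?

Q = I + N where N = [[0, -2, -3], [0, 0, -1], [0, 0, 0]] is strictly upper-triangular, so N^3 = 0.
(I + N)^8 = I + 8·N + 28·N^2 = [[1, -16, 32], [0, 1, -8], [0, 0, 1]].

[[1, -16, 32], [0, 1, -8], [0, 0, 1]]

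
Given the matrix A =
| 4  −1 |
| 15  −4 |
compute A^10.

[[1, 0], [0, 1]]

A² = I (check: tr A = 0 and det A = −1), so A^10 = I since 10 is even.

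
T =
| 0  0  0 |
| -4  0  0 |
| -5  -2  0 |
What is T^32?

[[0, 0, 0], [0, 0, 0], [0, 0, 0]]

T is strictly triangular, hence nilpotent: T^3 = 0, so T^32 = 0.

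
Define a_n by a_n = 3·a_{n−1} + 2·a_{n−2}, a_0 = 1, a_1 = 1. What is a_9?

With companion matrix A = [[3, 2], [1, 0]], [a_n, a_{n−1}]ᵀ = A·[a_{n−1}, a_{n−2}]ᵀ, so [a_9, a_8]ᵀ = A^8·[a_1, a_0]ᵀ.
A^8 = [[22363, 12558], [6279, 3526]], giving [a_9, a_8]ᵀ = [[34921], [9805]].

34921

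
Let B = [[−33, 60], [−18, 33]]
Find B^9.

tr B = 0 and det B = −9, so the characteristic polynomial is λ² − (0)λ + (−9) with roots 3 and −3.
Eigenvectors give P = [[−5, 2], [−3, 1]] with P⁻¹ = [[1, −2], [3, −5]], and B = P·diag(3, −3)·P⁻¹.
Then B^9 = P·diag(19683, −19683)·P⁻¹ = [[−98415, −39366], [−59049, −19683]] · [[1, −2], [3, −5]] = [[−216513, 393660], [−118098, 216513]].

[[−216513, 393660], [−118098, 216513]]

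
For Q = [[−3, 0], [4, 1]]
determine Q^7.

tr Q = −2 and det Q = −3, so the characteristic polynomial is λ² − (−2)λ + (−3) with roots −3 and 1.
Eigenvectors give P = [[−1, 0], [1, 1]] with P⁻¹ = [[−1, 0], [1, 1]], and Q = P·diag(−3, 1)·P⁻¹.
Then Q^7 = P·diag(−2187, 1)·P⁻¹ = [[2187, 0], [−2187, 1]] · [[−1, 0], [1, 1]] = [[−2187, 0], [2188, 1]].

[[−2187, 0], [2188, 1]]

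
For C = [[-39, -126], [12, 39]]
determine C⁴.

tr C = 0 and det C = -9, so the characteristic polynomial is λ² − (0)λ + (-9) with roots -3 and 3.
Eigenvectors give P = [[-7, 3], [2, -1]] with P⁻¹ = [[-1, -3], [-2, -7]], and C = P·diag(-3, 3)·P⁻¹.
Then C⁴ = P·diag(81, 81)·P⁻¹ = [[-567, 243], [162, -81]] · [[-1, -3], [-2, -7]] = [[81, 0], [0, 81]].

[[81, 0], [0, 81]]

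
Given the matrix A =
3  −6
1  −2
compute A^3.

[[3, −6], [1, −2]]

A² = A (a projection; rank 1, trace 1), so A^3 = A.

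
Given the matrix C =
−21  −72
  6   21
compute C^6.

[[729, 0], [0, 729]]

tr C = 0 and det C = −9, so the characteristic polynomial is λ² − (0)λ + (−9) with roots −3 and 3.
Eigenvectors give P = [[4, 3], [−1, −1]] with P⁻¹ = [[1, 3], [−1, −4]], and C = P·diag(−3, 3)·P⁻¹.
Then C^6 = P·diag(729, 729)·P⁻¹ = [[2916, 2187], [−729, −729]] · [[1, 3], [−1, −4]] = [[729, 0], [0, 729]].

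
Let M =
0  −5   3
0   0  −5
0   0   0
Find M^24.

M is strictly triangular, hence nilpotent: M^3 = 0, so M^24 = 0.

[[0, 0, 0], [0, 0, 0], [0, 0, 0]]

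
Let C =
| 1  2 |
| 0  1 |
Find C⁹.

[[1, 18], [0, 1]]

C = I + N where N = [[0, 2], [0, 0]] is strictly upper-triangular, so N² = 0.
(I + N)⁹ = I + 9·N = [[1, 18], [0, 1]].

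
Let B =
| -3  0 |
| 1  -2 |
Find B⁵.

tr B = -5 and det B = 6, so the characteristic polynomial is λ² − (-5)λ + (6) with roots -3 and -2.
Eigenvectors give P = [[-1, 0], [1, -1]] with P⁻¹ = [[-1, 0], [-1, -1]], and B = P·diag(-3, -2)·P⁻¹.
Then B⁵ = P·diag(-243, -32)·P⁻¹ = [[243, 0], [-243, 32]] · [[-1, 0], [-1, -1]] = [[-243, 0], [211, -32]].

[[-243, 0], [211, -32]]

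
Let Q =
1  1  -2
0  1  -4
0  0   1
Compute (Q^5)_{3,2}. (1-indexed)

Q = I + N where N = [[0, 1, -2], [0, 0, -4], [0, 0, 0]] is strictly upper-triangular, so N^3 = 0.
(I + N)^5 = I + 5·N + 10·N^2 = [[1, 5, -50], [0, 1, -20], [0, 0, 1]].

0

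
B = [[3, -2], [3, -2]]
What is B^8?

[[3, -2], [3, -2]]

B² = B (a projection; rank 1, trace 1), so B^8 = B.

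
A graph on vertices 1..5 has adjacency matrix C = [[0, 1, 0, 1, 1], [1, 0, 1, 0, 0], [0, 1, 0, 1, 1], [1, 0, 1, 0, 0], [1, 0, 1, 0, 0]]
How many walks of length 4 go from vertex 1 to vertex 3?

The number of length-4 walks from vertex 1 to vertex 3 is entry (1,3) of C^4, where C is the adjacency matrix.
C^2 = [[3, 0, 3, 0, 0], [0, 2, 0, 2, 2], [3, 0, 3, 0, 0], [0, 2, 0, 2, 2], [0, 2, 0, 2, 2]]
C^3 = [[0, 6, 0, 6, 6], [6, 0, 6, 0, 0], [0, 6, 0, 6, 6], [6, 0, 6, 0, 0], [6, 0, 6, 0, 0]]
C^4 = [[18, 0, 18, 0, 0], [0, 12, 0, 12, 12], [18, 0, 18, 0, 0], [0, 12, 0, 12, 12], [0, 12, 0, 12, 12]]

18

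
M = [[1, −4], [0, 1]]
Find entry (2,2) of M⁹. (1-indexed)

M = I + N where N = [[0, −4], [0, 0]] is strictly upper-triangular, so N² = 0.
(I + N)⁹ = I + 9·N = [[1, −36], [0, 1]].

1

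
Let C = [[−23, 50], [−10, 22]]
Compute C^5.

tr C = −1 and det C = −6, so the characteristic polynomial is λ² − (−1)λ + (−6) with roots −3 and 2.
Eigenvectors give P = [[5, 2], [2, 1]] with P⁻¹ = [[1, −2], [−2, 5]], and C = P·diag(−3, 2)·P⁻¹.
Then C^5 = P·diag(−243, 32)·P⁻¹ = [[−1215, 64], [−486, 32]] · [[1, −2], [−2, 5]] = [[−1343, 2750], [−550, 1132]].

[[−1343, 2750], [−550, 1132]]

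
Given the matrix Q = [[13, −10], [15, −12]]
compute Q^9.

tr Q = 1 and det Q = −6, so the characteristic polynomial is λ² − (1)λ + (−6) with roots 3 and −2.
Eigenvectors give P = [[1, −2], [1, −3]] with P⁻¹ = [[3, −2], [1, −1]], and Q = P·diag(3, −2)·P⁻¹.
Then Q^9 = P·diag(19683, −512)·P⁻¹ = [[19683, 1024], [19683, 1536]] · [[3, −2], [1, −1]] = [[60073, −40390], [60585, −40902]].

[[60073, −40390], [60585, −40902]]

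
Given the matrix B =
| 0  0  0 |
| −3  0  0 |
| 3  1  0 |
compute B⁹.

B is strictly triangular, hence nilpotent: B³ = 0, so B⁹ = 0.

[[0, 0, 0], [0, 0, 0], [0, 0, 0]]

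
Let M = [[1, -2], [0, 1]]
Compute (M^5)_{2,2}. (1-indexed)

1

M = I + N where N = [[0, -2], [0, 0]] is strictly upper-triangular, so N^2 = 0.
(I + N)^5 = I + 5·N = [[1, -10], [0, 1]].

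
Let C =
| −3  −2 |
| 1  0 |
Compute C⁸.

[[511, 510], [−255, −254]]

tr C = −3 and det C = 2, so the characteristic polynomial is λ² − (−3)λ + (2) with roots −2 and −1.
Eigenvectors give P = [[−2, −1], [1, 1]] with P⁻¹ = [[−1, −1], [1, 2]], and C = P·diag(−2, −1)·P⁻¹.
Then C⁸ = P·diag(256, 1)·P⁻¹ = [[−512, −1], [256, 1]] · [[−1, −1], [1, 2]] = [[511, 510], [−255, −254]].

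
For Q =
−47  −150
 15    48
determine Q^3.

tr Q = 1 and det Q = −6, so the characteristic polynomial is λ² − (1)λ + (−6) with roots 3 and −2.
Eigenvectors give P = [[−3, 10], [1, −3]] with P⁻¹ = [[3, 10], [1, 3]], and Q = P·diag(3, −2)·P⁻¹.
Then Q^3 = P·diag(27, −8)·P⁻¹ = [[−81, −80], [27, 24]] · [[3, 10], [1, 3]] = [[−323, −1050], [105, 342]].

[[−323, −1050], [105, 342]]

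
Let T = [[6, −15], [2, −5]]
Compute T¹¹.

[[6, −15], [2, −5]]

T² = T (a projection; rank 1, trace 1), so T¹¹ = T.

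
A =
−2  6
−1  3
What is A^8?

A² = A (a projection; rank 1, trace 1), so A^8 = A.

[[−2, 6], [−1, 3]]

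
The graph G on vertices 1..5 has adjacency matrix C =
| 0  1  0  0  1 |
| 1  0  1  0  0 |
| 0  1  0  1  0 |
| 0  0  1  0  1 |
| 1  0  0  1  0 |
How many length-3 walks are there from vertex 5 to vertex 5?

The number of length-3 walks from vertex 5 to vertex 5 is entry (5,5) of C³, where C is the adjacency matrix.
C² = [[2, 0, 1, 1, 0], [0, 2, 0, 1, 1], [1, 0, 2, 0, 1], [1, 1, 0, 2, 0], [0, 1, 1, 0, 2]]
C³ = [[0, 3, 1, 1, 3], [3, 0, 3, 1, 1], [1, 3, 0, 3, 1], [1, 1, 3, 0, 3], [3, 1, 1, 3, 0]]

0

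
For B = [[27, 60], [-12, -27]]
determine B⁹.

tr B = 0 and det B = -9, so the characteristic polynomial is λ² − (0)λ + (-9) with roots -3 and 3.
Eigenvectors give P = [[-2, -5], [1, 2]] with P⁻¹ = [[2, 5], [-1, -2]], and B = P·diag(-3, 3)·P⁻¹.
Then B⁹ = P·diag(-19683, 19683)·P⁻¹ = [[39366, -98415], [-19683, 39366]] · [[2, 5], [-1, -2]] = [[177147, 393660], [-78732, -177147]].

[[177147, 393660], [-78732, -177147]]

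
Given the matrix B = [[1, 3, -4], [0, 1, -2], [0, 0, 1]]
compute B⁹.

B = I + N where N = [[0, 3, -4], [0, 0, -2], [0, 0, 0]] is strictly upper-triangular, so N³ = 0.
(I + N)⁹ = I + 9·N + 36·N² = [[1, 27, -252], [0, 1, -18], [0, 0, 1]].

[[1, 27, -252], [0, 1, -18], [0, 0, 1]]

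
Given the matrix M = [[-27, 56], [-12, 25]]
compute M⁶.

[[5097, -10192], [2184, -4367]]

tr M = -2 and det M = -3, so the characteristic polynomial is λ² − (-2)λ + (-3) with roots -3 and 1.
Eigenvectors give P = [[7, 2], [3, 1]] with P⁻¹ = [[1, -2], [-3, 7]], and M = P·diag(-3, 1)·P⁻¹.
Then M⁶ = P·diag(729, 1)·P⁻¹ = [[5103, 2], [2187, 1]] · [[1, -2], [-3, 7]] = [[5097, -10192], [2184, -4367]].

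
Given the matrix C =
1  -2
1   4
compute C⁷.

tr C = 5 and det C = 6, so the characteristic polynomial is λ² − (5)λ + (6) with roots 3 and 2.
Eigenvectors give P = [[-1, 2], [1, -1]] with P⁻¹ = [[1, 2], [1, 1]], and C = P·diag(3, 2)·P⁻¹.
Then C⁷ = P·diag(2187, 128)·P⁻¹ = [[-2187, 256], [2187, -128]] · [[1, 2], [1, 1]] = [[-1931, -4118], [2059, 4246]].

[[-1931, -4118], [2059, 4246]]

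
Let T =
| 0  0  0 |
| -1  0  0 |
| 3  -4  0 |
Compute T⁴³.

[[0, 0, 0], [0, 0, 0], [0, 0, 0]]

T is strictly triangular, hence nilpotent: T³ = 0, so T⁴³ = 0.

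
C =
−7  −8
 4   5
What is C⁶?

[[1457, 1456], [−728, −727]]

tr C = −2 and det C = −3, so the characteristic polynomial is λ² − (−2)λ + (−3) with roots 1 and −3.
Eigenvectors give P = [[−1, 2], [1, −1]] with P⁻¹ = [[1, 2], [1, 1]], and C = P·diag(1, −3)·P⁻¹.
Then C⁶ = P·diag(1, 729)·P⁻¹ = [[−1, 1458], [1, −729]] · [[1, 2], [1, 1]] = [[1457, 1456], [−728, −727]].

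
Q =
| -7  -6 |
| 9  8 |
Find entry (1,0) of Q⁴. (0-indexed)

tr Q = 1 and det Q = -2, so the characteristic polynomial is λ² − (1)λ + (-2) with roots -1 and 2.
Eigenvectors give P = [[1, 2], [-1, -3]] with P⁻¹ = [[3, 2], [-1, -1]], and Q = P·diag(-1, 2)·P⁻¹.
Then Q⁴ = P·diag(1, 16)·P⁻¹ = [[1, 32], [-1, -48]] · [[3, 2], [-1, -1]] = [[-29, -30], [45, 46]].

45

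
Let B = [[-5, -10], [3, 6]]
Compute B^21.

B² = B (a projection; rank 1, trace 1), so B^21 = B.

[[-5, -10], [3, 6]]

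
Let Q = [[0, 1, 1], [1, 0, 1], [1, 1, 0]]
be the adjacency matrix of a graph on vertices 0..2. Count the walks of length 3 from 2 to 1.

3

The number of length-3 walks from vertex 2 to vertex 1 is entry (2,1) of Q^3, where Q is the adjacency matrix.
Q^2 = [[2, 1, 1], [1, 2, 1], [1, 1, 2]]
Q^3 = [[2, 3, 3], [3, 2, 3], [3, 3, 2]]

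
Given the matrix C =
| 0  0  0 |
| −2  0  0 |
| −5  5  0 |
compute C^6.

C is strictly triangular, hence nilpotent: C^3 = 0, so C^6 = 0.

[[0, 0, 0], [0, 0, 0], [0, 0, 0]]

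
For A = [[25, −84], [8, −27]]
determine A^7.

tr A = −2 and det A = −3, so the characteristic polynomial is λ² − (−2)λ + (−3) with roots −3 and 1.
Eigenvectors give P = [[3, 7], [1, 2]] with P⁻¹ = [[−2, 7], [1, −3]], and A = P·diag(−3, 1)·P⁻¹.
Then A^7 = P·diag(−2187, 1)·P⁻¹ = [[−6561, 7], [−2187, 2]] · [[−2, 7], [1, −3]] = [[13129, −45948], [4376, −15315]].

[[13129, −45948], [4376, −15315]]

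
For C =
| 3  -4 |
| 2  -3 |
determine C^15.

[[3, -4], [2, -3]]

C² = I (check: tr C = 0 and det C = -1), so C^15 = C since 15 is odd.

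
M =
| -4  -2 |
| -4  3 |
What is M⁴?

[[584, 82], [164, 297]]

M² = [[24, 2], [4, 17]]
M³ = [[-104, -42], [-84, 43]]
M⁴ = [[584, 82], [164, 297]]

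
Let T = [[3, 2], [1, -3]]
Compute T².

[[11, 0], [0, 11]]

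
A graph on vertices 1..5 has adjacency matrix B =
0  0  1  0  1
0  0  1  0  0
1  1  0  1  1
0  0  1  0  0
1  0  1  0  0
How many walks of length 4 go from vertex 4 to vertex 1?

The number of length-4 walks from vertex 4 to vertex 1 is entry (4,1) of B^4, where B is the adjacency matrix.
B^2 = [[2, 1, 1, 1, 1], [1, 1, 0, 1, 1], [1, 0, 4, 0, 1], [1, 1, 0, 1, 1], [1, 1, 1, 1, 2]]
B^3 = [[2, 1, 5, 1, 3], [1, 0, 4, 0, 1], [5, 4, 2, 4, 5], [1, 0, 4, 0, 1], [3, 1, 5, 1, 2]]
B^4 = [[8, 5, 7, 5, 7], [5, 4, 2, 4, 5], [7, 2, 18, 2, 7], [5, 4, 2, 4, 5], [7, 5, 7, 5, 8]]

5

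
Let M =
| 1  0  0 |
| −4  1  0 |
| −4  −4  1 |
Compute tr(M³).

3

M = I + N where N = [[0, 0, 0], [−4, 0, 0], [−4, −4, 0]] is strictly lower-triangular, so N³ = 0.
(I + N)³ = I + 3·N + 3·N² = [[1, 0, 0], [−12, 1, 0], [36, −12, 1]].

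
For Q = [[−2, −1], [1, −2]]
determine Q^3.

Q^2 = [[3, 4], [−4, 3]]
Q^3 = [[−2, −11], [11, −2]]

[[−2, −11], [11, −2]]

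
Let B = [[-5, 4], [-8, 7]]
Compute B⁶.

tr B = 2 and det B = -3, so the characteristic polynomial is λ² − (2)λ + (-3) with roots 3 and -1.
Eigenvectors give P = [[1, 1], [2, 1]] with P⁻¹ = [[-1, 1], [2, -1]], and B = P·diag(3, -1)·P⁻¹.
Then B⁶ = P·diag(729, 1)·P⁻¹ = [[729, 1], [1458, 1]] · [[-1, 1], [2, -1]] = [[-727, 728], [-1456, 1457]].

[[-727, 728], [-1456, 1457]]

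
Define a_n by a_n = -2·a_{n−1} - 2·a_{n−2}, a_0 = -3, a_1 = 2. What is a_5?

-8

With companion matrix T = [[-2, -2], [1, 0]], [a_n, a_{n−1}]ᵀ = T·[a_{n−1}, a_{n−2}]ᵀ, so [a_5, a_4]ᵀ = T^4·[a_1, a_0]ᵀ.
T^4 = [[-4, 0], [0, -4]], giving [a_5, a_4]ᵀ = [[-8], [12]].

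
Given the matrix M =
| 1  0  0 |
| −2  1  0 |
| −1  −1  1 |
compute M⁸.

[[1, 0, 0], [−16, 1, 0], [48, −8, 1]]

M = I + N where N = [[0, 0, 0], [−2, 0, 0], [−1, −1, 0]] is strictly lower-triangular, so N³ = 0.
(I + N)⁸ = I + 8·N + 28·N² = [[1, 0, 0], [−16, 1, 0], [48, −8, 1]].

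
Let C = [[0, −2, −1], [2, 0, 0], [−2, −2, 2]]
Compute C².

[[−2, 2, −2], [0, −4, −2], [−8, 0, 6]]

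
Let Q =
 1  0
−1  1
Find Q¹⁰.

Q = I + N where N = [[0, 0], [−1, 0]] is strictly lower-triangular, so N² = 0.
(I + N)¹⁰ = I + 10·N = [[1, 0], [−10, 1]].

[[1, 0], [−10, 1]]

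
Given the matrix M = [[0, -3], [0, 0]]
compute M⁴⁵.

M is strictly triangular, hence nilpotent: M² = 0, so M⁴⁵ = 0.

[[0, 0], [0, 0]]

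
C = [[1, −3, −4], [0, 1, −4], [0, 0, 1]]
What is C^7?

C = I + N where N = [[0, −3, −4], [0, 0, −4], [0, 0, 0]] is strictly upper-triangular, so N^3 = 0.
(I + N)^7 = I + 7·N + 21·N^2 = [[1, −21, 224], [0, 1, −28], [0, 0, 1]].

[[1, −21, 224], [0, 1, −28], [0, 0, 1]]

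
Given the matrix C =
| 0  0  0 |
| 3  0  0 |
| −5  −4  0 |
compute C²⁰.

C is strictly triangular, hence nilpotent: C³ = 0, so C²⁰ = 0.

[[0, 0, 0], [0, 0, 0], [0, 0, 0]]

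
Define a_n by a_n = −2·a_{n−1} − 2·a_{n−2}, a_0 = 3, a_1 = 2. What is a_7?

With companion matrix A = [[−2, −2], [1, 0]], [a_n, a_{n−1}]ᵀ = A·[a_{n−1}, a_{n−2}]ᵀ, so [a_7, a_6]ᵀ = A⁶·[a_1, a_0]ᵀ.
A⁶ = [[−8, −16], [8, 8]], giving [a_7, a_6]ᵀ = [[−64], [40]].

−64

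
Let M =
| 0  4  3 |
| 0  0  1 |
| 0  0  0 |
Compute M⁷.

[[0, 0, 0], [0, 0, 0], [0, 0, 0]]

M is strictly triangular, hence nilpotent: M³ = 0, so M⁷ = 0.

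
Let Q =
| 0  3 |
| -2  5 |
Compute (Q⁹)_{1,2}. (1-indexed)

tr Q = 5 and det Q = 6, so the characteristic polynomial is λ² − (5)λ + (6) with roots 3 and 2.
Eigenvectors give P = [[-1, -3], [-1, -2]] with P⁻¹ = [[2, -3], [-1, 1]], and Q = P·diag(3, 2)·P⁻¹.
Then Q⁹ = P·diag(19683, 512)·P⁻¹ = [[-19683, -1536], [-19683, -1024]] · [[2, -3], [-1, 1]] = [[-37830, 57513], [-38342, 58025]].

57513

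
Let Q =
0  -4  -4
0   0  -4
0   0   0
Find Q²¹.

[[0, 0, 0], [0, 0, 0], [0, 0, 0]]

Q is strictly triangular, hence nilpotent: Q³ = 0, so Q²¹ = 0.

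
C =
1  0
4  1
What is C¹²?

C = I + N where N = [[0, 0], [4, 0]] is strictly lower-triangular, so N² = 0.
(I + N)¹² = I + 12·N = [[1, 0], [48, 1]].

[[1, 0], [48, 1]]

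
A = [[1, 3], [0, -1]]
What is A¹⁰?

A² = I (check: tr A = 0 and det A = -1), so A¹⁰ = I since 10 is even.

[[1, 0], [0, 1]]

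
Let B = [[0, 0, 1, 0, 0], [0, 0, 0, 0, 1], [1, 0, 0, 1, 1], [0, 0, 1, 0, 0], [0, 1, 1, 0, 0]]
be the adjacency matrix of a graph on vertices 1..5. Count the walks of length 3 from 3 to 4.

3

The number of length-3 walks from vertex 3 to vertex 4 is entry (3,4) of B^3, where B is the adjacency matrix.
B^2 = [[1, 0, 0, 1, 1], [0, 1, 1, 0, 0], [0, 1, 3, 0, 0], [1, 0, 0, 1, 1], [1, 0, 0, 1, 2]]
B^3 = [[0, 1, 3, 0, 0], [1, 0, 0, 1, 2], [3, 0, 0, 3, 4], [0, 1, 3, 0, 0], [0, 2, 4, 0, 0]]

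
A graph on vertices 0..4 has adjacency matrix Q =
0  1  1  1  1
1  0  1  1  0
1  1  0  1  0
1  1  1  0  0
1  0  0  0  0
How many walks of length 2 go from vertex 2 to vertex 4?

1

The number of length-2 walks from vertex 2 to vertex 4 is entry (2,4) of Q², where Q is the adjacency matrix.
Q² = [[4, 2, 2, 2, 0], [2, 3, 2, 2, 1], [2, 2, 3, 2, 1], [2, 2, 2, 3, 1], [0, 1, 1, 1, 1]]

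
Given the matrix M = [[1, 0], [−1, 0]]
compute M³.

M² = M (a projection; rank 1, trace 1), so M³ = M.

[[1, 0], [−1, 0]]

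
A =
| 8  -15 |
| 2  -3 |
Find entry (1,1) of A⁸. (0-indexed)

tr A = 5 and det A = 6, so the characteristic polynomial is λ² − (5)λ + (6) with roots 2 and 3.
Eigenvectors give P = [[-5, 3], [-2, 1]] with P⁻¹ = [[1, -3], [2, -5]], and A = P·diag(2, 3)·P⁻¹.
Then A⁸ = P·diag(256, 6561)·P⁻¹ = [[-1280, 19683], [-512, 6561]] · [[1, -3], [2, -5]] = [[38086, -94575], [12610, -31269]].

-31269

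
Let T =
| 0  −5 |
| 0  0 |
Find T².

[[0, 0], [0, 0]]

T is strictly triangular, hence nilpotent: T² = 0, so T² = 0.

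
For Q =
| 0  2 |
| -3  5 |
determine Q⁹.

[[-37830, 38342], [-57513, 58025]]

tr Q = 5 and det Q = 6, so the characteristic polynomial is λ² − (5)λ + (6) with roots 2 and 3.
Eigenvectors give P = [[1, -2], [1, -3]] with P⁻¹ = [[3, -2], [1, -1]], and Q = P·diag(2, 3)·P⁻¹.
Then Q⁹ = P·diag(512, 19683)·P⁻¹ = [[512, -39366], [512, -59049]] · [[3, -2], [1, -1]] = [[-37830, 38342], [-57513, 58025]].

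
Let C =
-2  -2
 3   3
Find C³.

[[-2, -2], [3, 3]]

C² = C (a projection; rank 1, trace 1), so C³ = C.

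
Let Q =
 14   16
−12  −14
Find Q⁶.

[[64, 0], [0, 64]]

tr Q = 0 and det Q = −4, so the characteristic polynomial is λ² − (0)λ + (−4) with roots −2 and 2.
Eigenvectors give P = [[1, 4], [−1, −3]] with P⁻¹ = [[−3, −4], [1, 1]], and Q = P·diag(−2, 2)·P⁻¹.
Then Q⁶ = P·diag(64, 64)·P⁻¹ = [[64, 256], [−64, −192]] · [[−3, −4], [1, 1]] = [[64, 0], [0, 64]].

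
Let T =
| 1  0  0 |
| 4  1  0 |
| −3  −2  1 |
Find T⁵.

[[1, 0, 0], [20, 1, 0], [−95, −10, 1]]

T = I + N where N = [[0, 0, 0], [4, 0, 0], [−3, −2, 0]] is strictly lower-triangular, so N³ = 0.
(I + N)⁵ = I + 5·N + 10·N² = [[1, 0, 0], [20, 1, 0], [−95, −10, 1]].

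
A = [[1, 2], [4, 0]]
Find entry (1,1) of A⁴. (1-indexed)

A² = [[9, 2], [4, 8]]
A³ = [[17, 18], [36, 8]]
A⁴ = [[89, 34], [68, 72]]

89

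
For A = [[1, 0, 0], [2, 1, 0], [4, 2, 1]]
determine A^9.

[[1, 0, 0], [18, 1, 0], [180, 18, 1]]

A = I + N where N = [[0, 0, 0], [2, 0, 0], [4, 2, 0]] is strictly lower-triangular, so N^3 = 0.
(I + N)^9 = I + 9·N + 36·N^2 = [[1, 0, 0], [18, 1, 0], [180, 18, 1]].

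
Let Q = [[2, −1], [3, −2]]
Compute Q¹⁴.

[[1, 0], [0, 1]]

Q² = I (check: tr Q = 0 and det Q = −1), so Q¹⁴ = I since 14 is even.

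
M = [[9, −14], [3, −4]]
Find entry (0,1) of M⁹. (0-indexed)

tr M = 5 and det M = 6, so the characteristic polynomial is λ² − (5)λ + (6) with roots 2 and 3.
Eigenvectors give P = [[2, 7], [1, 3]] with P⁻¹ = [[−3, 7], [1, −2]], and M = P·diag(2, 3)·P⁻¹.
Then M⁹ = P·diag(512, 19683)·P⁻¹ = [[1024, 137781], [512, 59049]] · [[−3, 7], [1, −2]] = [[134709, −268394], [57513, −114514]].

−268394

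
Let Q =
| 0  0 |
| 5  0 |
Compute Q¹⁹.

[[0, 0], [0, 0]]

Q is strictly triangular, hence nilpotent: Q² = 0, so Q¹⁹ = 0.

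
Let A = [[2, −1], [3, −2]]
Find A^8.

A² = I (check: tr A = 0 and det A = −1), so A^8 = I since 8 is even.

[[1, 0], [0, 1]]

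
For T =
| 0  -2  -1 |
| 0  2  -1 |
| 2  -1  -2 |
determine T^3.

T^2 = [[-2, -3, 4], [-2, 5, 0], [-4, -4, 3]]
T^3 = [[8, -6, -3], [0, 14, -3], [6, -3, 2]]

[[8, -6, -3], [0, 14, -3], [6, -3, 2]]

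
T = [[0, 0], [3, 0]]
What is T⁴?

T is strictly triangular, hence nilpotent: T² = 0, so T⁴ = 0.

[[0, 0], [0, 0]]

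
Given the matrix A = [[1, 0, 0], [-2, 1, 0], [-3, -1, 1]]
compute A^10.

A = I + N where N = [[0, 0, 0], [-2, 0, 0], [-3, -1, 0]] is strictly lower-triangular, so N^3 = 0.
(I + N)^10 = I + 10·N + 45·N^2 = [[1, 0, 0], [-20, 1, 0], [60, -10, 1]].

[[1, 0, 0], [-20, 1, 0], [60, -10, 1]]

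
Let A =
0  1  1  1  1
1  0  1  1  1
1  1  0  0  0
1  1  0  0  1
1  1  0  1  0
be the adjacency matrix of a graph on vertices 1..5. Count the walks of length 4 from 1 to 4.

26

The number of length-4 walks from vertex 1 to vertex 4 is entry (1,4) of A^4, where A is the adjacency matrix.
A^2 = [[4, 3, 1, 2, 2], [3, 4, 1, 2, 2], [1, 1, 2, 2, 2], [2, 2, 2, 3, 2], [2, 2, 2, 2, 3]]
A^3 = [[8, 9, 7, 9, 9], [9, 8, 7, 9, 9], [7, 7, 2, 4, 4], [9, 9, 4, 6, 7], [9, 9, 4, 7, 6]]
A^4 = [[34, 33, 17, 26, 26], [33, 34, 17, 26, 26], [17, 17, 14, 18, 18], [26, 26, 18, 25, 24], [26, 26, 18, 24, 25]]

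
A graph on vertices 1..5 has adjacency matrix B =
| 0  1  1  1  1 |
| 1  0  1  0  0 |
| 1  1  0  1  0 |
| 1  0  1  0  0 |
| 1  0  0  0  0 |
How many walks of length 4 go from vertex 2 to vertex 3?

The number of length-4 walks from vertex 2 to vertex 3 is entry (2,3) of B⁴, where B is the adjacency matrix.
B² = [[4, 1, 2, 1, 0], [1, 2, 1, 2, 1], [2, 1, 3, 1, 1], [1, 2, 1, 2, 1], [0, 1, 1, 1, 1]]
B³ = [[4, 6, 6, 6, 4], [6, 2, 5, 2, 1], [6, 5, 4, 5, 2], [6, 2, 5, 2, 1], [4, 1, 2, 1, 0]]
B⁴ = [[22, 10, 16, 10, 4], [10, 11, 10, 11, 6], [16, 10, 16, 10, 6], [10, 11, 10, 11, 6], [4, 6, 6, 6, 4]]

10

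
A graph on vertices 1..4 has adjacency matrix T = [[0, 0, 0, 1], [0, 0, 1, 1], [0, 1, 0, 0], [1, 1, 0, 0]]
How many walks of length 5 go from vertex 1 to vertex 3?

3

The number of length-5 walks from vertex 1 to vertex 3 is entry (1,3) of T⁵, where T is the adjacency matrix.
T² = [[1, 1, 0, 0], [1, 2, 0, 0], [0, 0, 1, 1], [0, 0, 1, 2]]
T³ = [[0, 0, 1, 2], [0, 0, 2, 3], [1, 2, 0, 0], [2, 3, 0, 0]]
T⁴ = [[2, 3, 0, 0], [3, 5, 0, 0], [0, 0, 2, 3], [0, 0, 3, 5]]
T⁵ = [[0, 0, 3, 5], [0, 0, 5, 8], [3, 5, 0, 0], [5, 8, 0, 0]]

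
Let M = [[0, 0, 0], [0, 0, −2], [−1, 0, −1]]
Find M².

[[0, 0, 0], [2, 0, 2], [1, 0, 1]]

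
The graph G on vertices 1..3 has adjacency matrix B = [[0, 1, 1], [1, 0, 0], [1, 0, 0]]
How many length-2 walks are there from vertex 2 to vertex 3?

The number of length-2 walks from vertex 2 to vertex 3 is entry (2,3) of B^2, where B is the adjacency matrix.
B^2 = [[2, 0, 0], [0, 1, 1], [0, 1, 1]]

1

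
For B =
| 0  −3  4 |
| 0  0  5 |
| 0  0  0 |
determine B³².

[[0, 0, 0], [0, 0, 0], [0, 0, 0]]

B is strictly triangular, hence nilpotent: B³ = 0, so B³² = 0.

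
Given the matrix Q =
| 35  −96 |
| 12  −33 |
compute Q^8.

tr Q = 2 and det Q = −3, so the characteristic polynomial is λ² − (2)λ + (−3) with roots 3 and −1.
Eigenvectors give P = [[3, −8], [1, −3]] with P⁻¹ = [[3, −8], [1, −3]], and Q = P·diag(3, −1)·P⁻¹.
Then Q^8 = P·diag(6561, 1)·P⁻¹ = [[19683, −8], [6561, −3]] · [[3, −8], [1, −3]] = [[59041, −157440], [19680, −52479]].

[[59041, −157440], [19680, −52479]]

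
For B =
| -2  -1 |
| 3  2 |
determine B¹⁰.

[[1, 0], [0, 1]]

B² = I (check: tr B = 0 and det B = -1), so B¹⁰ = I since 10 is even.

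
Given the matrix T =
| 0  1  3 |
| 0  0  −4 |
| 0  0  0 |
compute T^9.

[[0, 0, 0], [0, 0, 0], [0, 0, 0]]

T is strictly triangular, hence nilpotent: T^3 = 0, so T^9 = 0.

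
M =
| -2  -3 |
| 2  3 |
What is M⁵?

M² = M (a projection; rank 1, trace 1), so M⁵ = M.

[[-2, -3], [2, 3]]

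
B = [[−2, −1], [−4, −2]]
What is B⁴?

[[128, 64], [256, 128]]

B² = [[8, 4], [16, 8]]
B³ = [[−32, −16], [−64, −32]]
B⁴ = [[128, 64], [256, 128]]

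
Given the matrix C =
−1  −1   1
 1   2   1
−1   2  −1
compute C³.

[[5, −3, 3], [3, 14, 3], [−3, 6, 5]]

C² = [[−1, 1, −3], [0, 5, 2], [4, 3, 2]]
C³ = [[5, −3, 3], [3, 14, 3], [−3, 6, 5]]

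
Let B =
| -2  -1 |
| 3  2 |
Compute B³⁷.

[[-2, -1], [3, 2]]

B² = I (check: tr B = 0 and det B = -1), so B³⁷ = B since 37 is odd.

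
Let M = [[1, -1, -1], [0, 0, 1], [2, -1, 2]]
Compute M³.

M² = [[-1, 0, -4], [2, -1, 2], [6, -4, 1]]
M³ = [[-9, 5, -7], [6, -4, 1], [8, -7, -8]]

[[-9, 5, -7], [6, -4, 1], [8, -7, -8]]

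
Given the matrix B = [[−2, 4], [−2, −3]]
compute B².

[[−4, −20], [10, 1]]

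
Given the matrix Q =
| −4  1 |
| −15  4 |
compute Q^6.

Q² = I (check: tr Q = 0 and det Q = −1), so Q^6 = I since 6 is even.

[[1, 0], [0, 1]]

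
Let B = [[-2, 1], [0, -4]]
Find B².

[[4, -6], [0, 16]]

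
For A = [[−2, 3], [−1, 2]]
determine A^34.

A² = I (check: tr A = 0 and det A = −1), so A^34 = I since 34 is even.

[[1, 0], [0, 1]]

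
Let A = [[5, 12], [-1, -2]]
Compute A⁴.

tr A = 3 and det A = 2, so the characteristic polynomial is λ² − (3)λ + (2) with roots 1 and 2.
Eigenvectors give P = [[3, 4], [-1, -1]] with P⁻¹ = [[-1, -4], [1, 3]], and A = P·diag(1, 2)·P⁻¹.
Then A⁴ = P·diag(1, 16)·P⁻¹ = [[3, 64], [-1, -16]] · [[-1, -4], [1, 3]] = [[61, 180], [-15, -44]].

[[61, 180], [-15, -44]]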